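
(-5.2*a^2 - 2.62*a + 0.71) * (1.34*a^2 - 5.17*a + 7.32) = -6.968*a^4 + 23.3732*a^3 - 23.5672*a^2 - 22.8491*a + 5.1972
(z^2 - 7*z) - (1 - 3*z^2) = 4*z^2 - 7*z - 1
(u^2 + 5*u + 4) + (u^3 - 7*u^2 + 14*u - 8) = u^3 - 6*u^2 + 19*u - 4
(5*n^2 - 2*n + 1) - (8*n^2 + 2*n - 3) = -3*n^2 - 4*n + 4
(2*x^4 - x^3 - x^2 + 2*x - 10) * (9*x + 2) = 18*x^5 - 5*x^4 - 11*x^3 + 16*x^2 - 86*x - 20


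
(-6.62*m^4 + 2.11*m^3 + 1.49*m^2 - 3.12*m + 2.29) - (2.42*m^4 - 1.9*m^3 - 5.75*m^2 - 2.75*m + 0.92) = -9.04*m^4 + 4.01*m^3 + 7.24*m^2 - 0.37*m + 1.37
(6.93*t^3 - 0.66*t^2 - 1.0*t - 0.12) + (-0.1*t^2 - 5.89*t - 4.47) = 6.93*t^3 - 0.76*t^2 - 6.89*t - 4.59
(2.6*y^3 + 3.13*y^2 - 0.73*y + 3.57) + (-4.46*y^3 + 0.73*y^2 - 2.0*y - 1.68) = -1.86*y^3 + 3.86*y^2 - 2.73*y + 1.89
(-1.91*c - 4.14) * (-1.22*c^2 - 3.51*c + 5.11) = 2.3302*c^3 + 11.7549*c^2 + 4.7713*c - 21.1554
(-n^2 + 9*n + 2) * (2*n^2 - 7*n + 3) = -2*n^4 + 25*n^3 - 62*n^2 + 13*n + 6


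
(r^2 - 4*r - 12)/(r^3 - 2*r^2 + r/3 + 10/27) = 27*(r^2 - 4*r - 12)/(27*r^3 - 54*r^2 + 9*r + 10)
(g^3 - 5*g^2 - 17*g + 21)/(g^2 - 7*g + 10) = (g^3 - 5*g^2 - 17*g + 21)/(g^2 - 7*g + 10)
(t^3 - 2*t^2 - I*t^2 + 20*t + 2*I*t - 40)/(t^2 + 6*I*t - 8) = (t^2 - t*(2 + 5*I) + 10*I)/(t + 2*I)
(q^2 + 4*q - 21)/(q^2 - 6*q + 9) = (q + 7)/(q - 3)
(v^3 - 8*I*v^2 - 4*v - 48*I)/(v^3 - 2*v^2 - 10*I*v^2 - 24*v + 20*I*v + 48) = (v + 2*I)/(v - 2)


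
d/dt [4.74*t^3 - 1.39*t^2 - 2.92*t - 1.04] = 14.22*t^2 - 2.78*t - 2.92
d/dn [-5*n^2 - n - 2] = -10*n - 1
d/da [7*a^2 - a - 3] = 14*a - 1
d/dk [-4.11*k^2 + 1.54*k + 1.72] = 1.54 - 8.22*k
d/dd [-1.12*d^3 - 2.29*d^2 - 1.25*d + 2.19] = -3.36*d^2 - 4.58*d - 1.25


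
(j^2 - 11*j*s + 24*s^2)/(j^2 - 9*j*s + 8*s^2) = (-j + 3*s)/(-j + s)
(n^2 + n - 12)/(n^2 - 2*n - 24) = (n - 3)/(n - 6)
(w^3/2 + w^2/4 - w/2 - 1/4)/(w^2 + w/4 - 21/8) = 2*(2*w^3 + w^2 - 2*w - 1)/(8*w^2 + 2*w - 21)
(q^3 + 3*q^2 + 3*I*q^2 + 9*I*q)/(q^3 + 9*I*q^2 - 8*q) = (q^2 + 3*q*(1 + I) + 9*I)/(q^2 + 9*I*q - 8)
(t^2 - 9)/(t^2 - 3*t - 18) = (t - 3)/(t - 6)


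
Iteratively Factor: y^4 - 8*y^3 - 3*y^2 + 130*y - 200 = (y - 5)*(y^3 - 3*y^2 - 18*y + 40) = (y - 5)*(y + 4)*(y^2 - 7*y + 10) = (y - 5)*(y - 2)*(y + 4)*(y - 5)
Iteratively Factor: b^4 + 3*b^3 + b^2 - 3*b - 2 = (b + 2)*(b^3 + b^2 - b - 1) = (b + 1)*(b + 2)*(b^2 - 1) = (b - 1)*(b + 1)*(b + 2)*(b + 1)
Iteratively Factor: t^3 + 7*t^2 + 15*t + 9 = (t + 1)*(t^2 + 6*t + 9) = (t + 1)*(t + 3)*(t + 3)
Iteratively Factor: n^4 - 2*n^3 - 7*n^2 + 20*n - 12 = (n + 3)*(n^3 - 5*n^2 + 8*n - 4) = (n - 1)*(n + 3)*(n^2 - 4*n + 4) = (n - 2)*(n - 1)*(n + 3)*(n - 2)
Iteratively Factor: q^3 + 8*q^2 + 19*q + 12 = (q + 1)*(q^2 + 7*q + 12) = (q + 1)*(q + 4)*(q + 3)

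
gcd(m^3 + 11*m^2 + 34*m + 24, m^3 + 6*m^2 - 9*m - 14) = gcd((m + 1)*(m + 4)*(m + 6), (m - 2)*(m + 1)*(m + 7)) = m + 1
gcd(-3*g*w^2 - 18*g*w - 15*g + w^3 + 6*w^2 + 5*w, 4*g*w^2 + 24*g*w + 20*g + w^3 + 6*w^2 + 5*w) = w^2 + 6*w + 5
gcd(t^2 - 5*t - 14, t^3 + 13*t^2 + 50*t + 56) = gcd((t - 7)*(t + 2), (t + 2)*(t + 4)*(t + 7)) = t + 2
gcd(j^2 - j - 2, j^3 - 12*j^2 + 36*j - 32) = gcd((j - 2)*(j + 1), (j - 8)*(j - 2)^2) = j - 2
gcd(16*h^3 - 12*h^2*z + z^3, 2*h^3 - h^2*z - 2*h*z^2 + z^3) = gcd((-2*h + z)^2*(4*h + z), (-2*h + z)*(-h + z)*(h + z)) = -2*h + z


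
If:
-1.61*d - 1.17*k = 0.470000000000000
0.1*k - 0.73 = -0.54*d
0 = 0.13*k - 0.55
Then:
No Solution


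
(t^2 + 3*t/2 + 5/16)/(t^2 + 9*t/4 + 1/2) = (t + 5/4)/(t + 2)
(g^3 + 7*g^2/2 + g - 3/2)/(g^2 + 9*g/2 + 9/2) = (2*g^2 + g - 1)/(2*g + 3)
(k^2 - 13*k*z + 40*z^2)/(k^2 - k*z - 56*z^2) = (k - 5*z)/(k + 7*z)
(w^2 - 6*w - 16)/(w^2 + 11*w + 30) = (w^2 - 6*w - 16)/(w^2 + 11*w + 30)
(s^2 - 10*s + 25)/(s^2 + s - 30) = (s - 5)/(s + 6)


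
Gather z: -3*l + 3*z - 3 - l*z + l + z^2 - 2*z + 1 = -2*l + z^2 + z*(1 - l) - 2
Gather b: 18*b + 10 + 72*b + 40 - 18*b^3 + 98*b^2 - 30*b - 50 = -18*b^3 + 98*b^2 + 60*b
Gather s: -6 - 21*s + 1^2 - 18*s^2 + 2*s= -18*s^2 - 19*s - 5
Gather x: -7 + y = y - 7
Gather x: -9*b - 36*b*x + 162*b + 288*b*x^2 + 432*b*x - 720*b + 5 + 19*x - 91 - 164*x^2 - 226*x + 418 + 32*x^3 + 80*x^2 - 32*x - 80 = -567*b + 32*x^3 + x^2*(288*b - 84) + x*(396*b - 239) + 252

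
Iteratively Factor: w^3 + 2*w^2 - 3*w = (w - 1)*(w^2 + 3*w) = (w - 1)*(w + 3)*(w)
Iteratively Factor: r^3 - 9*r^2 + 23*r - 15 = (r - 5)*(r^2 - 4*r + 3) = (r - 5)*(r - 1)*(r - 3)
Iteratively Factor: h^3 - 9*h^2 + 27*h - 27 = (h - 3)*(h^2 - 6*h + 9) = (h - 3)^2*(h - 3)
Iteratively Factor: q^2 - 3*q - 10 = (q + 2)*(q - 5)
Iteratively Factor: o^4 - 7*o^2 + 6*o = (o - 1)*(o^3 + o^2 - 6*o) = o*(o - 1)*(o^2 + o - 6) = o*(o - 1)*(o + 3)*(o - 2)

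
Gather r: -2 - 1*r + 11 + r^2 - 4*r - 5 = r^2 - 5*r + 4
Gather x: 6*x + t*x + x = x*(t + 7)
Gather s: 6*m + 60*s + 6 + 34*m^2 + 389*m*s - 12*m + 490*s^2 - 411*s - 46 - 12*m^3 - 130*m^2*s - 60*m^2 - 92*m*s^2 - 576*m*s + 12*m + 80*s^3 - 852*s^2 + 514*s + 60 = -12*m^3 - 26*m^2 + 6*m + 80*s^3 + s^2*(-92*m - 362) + s*(-130*m^2 - 187*m + 163) + 20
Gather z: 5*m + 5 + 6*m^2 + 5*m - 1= 6*m^2 + 10*m + 4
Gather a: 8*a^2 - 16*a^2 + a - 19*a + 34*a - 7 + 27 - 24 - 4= -8*a^2 + 16*a - 8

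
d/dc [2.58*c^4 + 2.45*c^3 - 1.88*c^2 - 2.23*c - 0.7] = 10.32*c^3 + 7.35*c^2 - 3.76*c - 2.23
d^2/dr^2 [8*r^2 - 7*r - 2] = 16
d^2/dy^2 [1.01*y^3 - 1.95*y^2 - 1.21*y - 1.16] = 6.06*y - 3.9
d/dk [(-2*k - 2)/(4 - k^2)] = 2*(k^2 - 2*k*(k + 1) - 4)/(k^2 - 4)^2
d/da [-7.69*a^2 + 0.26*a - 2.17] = 0.26 - 15.38*a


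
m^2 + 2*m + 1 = (m + 1)^2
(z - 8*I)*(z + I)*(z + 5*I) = z^3 - 2*I*z^2 + 43*z + 40*I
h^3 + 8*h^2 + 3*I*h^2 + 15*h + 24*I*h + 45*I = (h + 3)*(h + 5)*(h + 3*I)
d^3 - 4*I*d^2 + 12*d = d*(d - 6*I)*(d + 2*I)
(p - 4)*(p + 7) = p^2 + 3*p - 28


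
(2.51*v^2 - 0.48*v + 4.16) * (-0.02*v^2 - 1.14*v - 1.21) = -0.0502*v^4 - 2.8518*v^3 - 2.5731*v^2 - 4.1616*v - 5.0336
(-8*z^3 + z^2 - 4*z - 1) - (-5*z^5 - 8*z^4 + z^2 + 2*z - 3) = 5*z^5 + 8*z^4 - 8*z^3 - 6*z + 2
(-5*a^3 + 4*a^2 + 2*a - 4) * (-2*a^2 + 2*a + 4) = 10*a^5 - 18*a^4 - 16*a^3 + 28*a^2 - 16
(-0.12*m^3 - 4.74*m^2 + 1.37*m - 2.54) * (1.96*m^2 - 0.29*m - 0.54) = -0.2352*m^5 - 9.2556*m^4 + 4.1246*m^3 - 2.8161*m^2 - 0.0032000000000002*m + 1.3716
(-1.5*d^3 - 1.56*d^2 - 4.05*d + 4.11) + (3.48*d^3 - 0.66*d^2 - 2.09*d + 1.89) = 1.98*d^3 - 2.22*d^2 - 6.14*d + 6.0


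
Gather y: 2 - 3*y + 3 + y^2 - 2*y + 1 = y^2 - 5*y + 6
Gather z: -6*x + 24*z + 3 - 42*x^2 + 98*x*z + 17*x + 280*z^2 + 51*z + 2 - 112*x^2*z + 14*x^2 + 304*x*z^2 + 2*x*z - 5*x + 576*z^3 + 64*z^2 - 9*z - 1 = -28*x^2 + 6*x + 576*z^3 + z^2*(304*x + 344) + z*(-112*x^2 + 100*x + 66) + 4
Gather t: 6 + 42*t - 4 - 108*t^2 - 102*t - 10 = -108*t^2 - 60*t - 8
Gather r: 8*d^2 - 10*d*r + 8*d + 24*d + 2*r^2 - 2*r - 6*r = 8*d^2 + 32*d + 2*r^2 + r*(-10*d - 8)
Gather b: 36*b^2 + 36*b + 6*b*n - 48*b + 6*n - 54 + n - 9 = 36*b^2 + b*(6*n - 12) + 7*n - 63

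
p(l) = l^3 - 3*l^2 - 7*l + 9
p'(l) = 3*l^2 - 6*l - 7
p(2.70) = -12.09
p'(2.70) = -1.33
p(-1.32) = 10.71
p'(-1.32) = 6.15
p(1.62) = -5.96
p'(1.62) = -8.85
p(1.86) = -7.96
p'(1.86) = -7.78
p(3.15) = -11.56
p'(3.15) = 3.87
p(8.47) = 342.13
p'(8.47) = 157.40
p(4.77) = 15.88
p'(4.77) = 32.64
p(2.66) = -12.03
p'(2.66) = -1.73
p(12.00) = 1221.00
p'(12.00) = 353.00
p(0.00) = 9.00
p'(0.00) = -7.00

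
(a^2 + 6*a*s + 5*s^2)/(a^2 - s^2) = (-a - 5*s)/(-a + s)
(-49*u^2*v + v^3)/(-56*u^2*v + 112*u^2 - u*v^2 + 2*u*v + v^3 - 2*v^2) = v*(7*u - v)/(8*u*v - 16*u - v^2 + 2*v)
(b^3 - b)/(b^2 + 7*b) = (b^2 - 1)/(b + 7)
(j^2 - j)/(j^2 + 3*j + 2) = j*(j - 1)/(j^2 + 3*j + 2)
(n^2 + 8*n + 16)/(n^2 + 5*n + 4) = (n + 4)/(n + 1)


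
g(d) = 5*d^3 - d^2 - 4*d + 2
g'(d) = 15*d^2 - 2*d - 4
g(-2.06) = -37.71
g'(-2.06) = 63.77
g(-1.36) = -6.99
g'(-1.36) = 26.46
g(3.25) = 150.08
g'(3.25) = 147.94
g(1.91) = 25.55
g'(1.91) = 46.90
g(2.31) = 49.06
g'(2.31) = 71.42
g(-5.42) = -801.80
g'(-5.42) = 447.49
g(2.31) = 49.06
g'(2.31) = 71.42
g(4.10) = 313.40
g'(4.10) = 239.95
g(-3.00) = -130.00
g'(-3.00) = 137.00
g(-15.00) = -17038.00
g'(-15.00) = 3401.00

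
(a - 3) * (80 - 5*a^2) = -5*a^3 + 15*a^2 + 80*a - 240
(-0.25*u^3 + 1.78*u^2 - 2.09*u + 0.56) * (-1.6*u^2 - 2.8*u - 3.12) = 0.4*u^5 - 2.148*u^4 - 0.86*u^3 - 0.597600000000001*u^2 + 4.9528*u - 1.7472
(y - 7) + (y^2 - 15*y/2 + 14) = y^2 - 13*y/2 + 7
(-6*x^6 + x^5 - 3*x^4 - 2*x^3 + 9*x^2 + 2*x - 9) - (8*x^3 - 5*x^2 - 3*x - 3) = -6*x^6 + x^5 - 3*x^4 - 10*x^3 + 14*x^2 + 5*x - 6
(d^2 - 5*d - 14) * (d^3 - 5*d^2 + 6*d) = d^5 - 10*d^4 + 17*d^3 + 40*d^2 - 84*d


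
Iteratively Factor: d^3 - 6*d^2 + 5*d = (d - 1)*(d^2 - 5*d) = d*(d - 1)*(d - 5)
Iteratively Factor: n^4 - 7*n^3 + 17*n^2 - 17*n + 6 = (n - 2)*(n^3 - 5*n^2 + 7*n - 3) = (n - 2)*(n - 1)*(n^2 - 4*n + 3) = (n - 3)*(n - 2)*(n - 1)*(n - 1)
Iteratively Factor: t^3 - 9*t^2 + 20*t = (t)*(t^2 - 9*t + 20) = t*(t - 4)*(t - 5)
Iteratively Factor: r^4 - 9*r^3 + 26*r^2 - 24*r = (r - 3)*(r^3 - 6*r^2 + 8*r) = r*(r - 3)*(r^2 - 6*r + 8) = r*(r - 4)*(r - 3)*(r - 2)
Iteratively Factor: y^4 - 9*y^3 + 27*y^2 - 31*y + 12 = (y - 3)*(y^3 - 6*y^2 + 9*y - 4) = (y - 3)*(y - 1)*(y^2 - 5*y + 4) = (y - 4)*(y - 3)*(y - 1)*(y - 1)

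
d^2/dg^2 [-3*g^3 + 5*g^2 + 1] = 10 - 18*g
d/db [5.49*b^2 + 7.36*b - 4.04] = 10.98*b + 7.36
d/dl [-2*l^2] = -4*l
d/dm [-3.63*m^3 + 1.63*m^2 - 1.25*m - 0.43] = -10.89*m^2 + 3.26*m - 1.25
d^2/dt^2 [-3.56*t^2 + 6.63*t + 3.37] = -7.12000000000000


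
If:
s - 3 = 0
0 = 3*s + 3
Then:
No Solution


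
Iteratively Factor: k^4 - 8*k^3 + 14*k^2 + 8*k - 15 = (k - 5)*(k^3 - 3*k^2 - k + 3) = (k - 5)*(k - 3)*(k^2 - 1) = (k - 5)*(k - 3)*(k + 1)*(k - 1)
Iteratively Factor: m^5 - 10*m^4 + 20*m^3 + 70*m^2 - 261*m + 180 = (m + 3)*(m^4 - 13*m^3 + 59*m^2 - 107*m + 60) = (m - 4)*(m + 3)*(m^3 - 9*m^2 + 23*m - 15) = (m - 4)*(m - 3)*(m + 3)*(m^2 - 6*m + 5) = (m - 5)*(m - 4)*(m - 3)*(m + 3)*(m - 1)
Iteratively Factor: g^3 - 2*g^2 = (g)*(g^2 - 2*g) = g*(g - 2)*(g)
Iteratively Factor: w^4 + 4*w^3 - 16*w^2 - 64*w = (w)*(w^3 + 4*w^2 - 16*w - 64) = w*(w + 4)*(w^2 - 16) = w*(w + 4)^2*(w - 4)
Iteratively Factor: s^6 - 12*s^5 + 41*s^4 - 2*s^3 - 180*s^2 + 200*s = (s - 5)*(s^5 - 7*s^4 + 6*s^3 + 28*s^2 - 40*s) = s*(s - 5)*(s^4 - 7*s^3 + 6*s^2 + 28*s - 40) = s*(s - 5)*(s - 2)*(s^3 - 5*s^2 - 4*s + 20) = s*(s - 5)^2*(s - 2)*(s^2 - 4) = s*(s - 5)^2*(s - 2)*(s + 2)*(s - 2)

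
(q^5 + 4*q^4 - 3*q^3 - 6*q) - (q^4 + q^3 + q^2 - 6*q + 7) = q^5 + 3*q^4 - 4*q^3 - q^2 - 7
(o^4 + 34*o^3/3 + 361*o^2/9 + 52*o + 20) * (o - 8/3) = o^5 + 26*o^4/3 + 89*o^3/9 - 1484*o^2/27 - 356*o/3 - 160/3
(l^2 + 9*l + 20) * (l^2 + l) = l^4 + 10*l^3 + 29*l^2 + 20*l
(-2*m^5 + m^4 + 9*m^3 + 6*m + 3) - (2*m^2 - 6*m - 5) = -2*m^5 + m^4 + 9*m^3 - 2*m^2 + 12*m + 8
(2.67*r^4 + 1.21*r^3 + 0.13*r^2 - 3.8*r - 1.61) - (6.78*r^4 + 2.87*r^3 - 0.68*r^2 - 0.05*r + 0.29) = -4.11*r^4 - 1.66*r^3 + 0.81*r^2 - 3.75*r - 1.9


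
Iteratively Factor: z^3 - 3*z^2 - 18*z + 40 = (z - 5)*(z^2 + 2*z - 8) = (z - 5)*(z + 4)*(z - 2)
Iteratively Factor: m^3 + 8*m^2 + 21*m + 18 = (m + 3)*(m^2 + 5*m + 6) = (m + 3)^2*(m + 2)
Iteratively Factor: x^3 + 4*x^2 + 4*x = (x)*(x^2 + 4*x + 4) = x*(x + 2)*(x + 2)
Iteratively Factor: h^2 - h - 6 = (h - 3)*(h + 2)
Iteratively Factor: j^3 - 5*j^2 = (j - 5)*(j^2) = j*(j - 5)*(j)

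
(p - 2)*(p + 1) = p^2 - p - 2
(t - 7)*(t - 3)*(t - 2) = t^3 - 12*t^2 + 41*t - 42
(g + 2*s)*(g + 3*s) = g^2 + 5*g*s + 6*s^2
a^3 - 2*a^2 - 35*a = a*(a - 7)*(a + 5)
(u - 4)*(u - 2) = u^2 - 6*u + 8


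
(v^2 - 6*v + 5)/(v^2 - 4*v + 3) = (v - 5)/(v - 3)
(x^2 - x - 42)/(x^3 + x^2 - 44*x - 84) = 1/(x + 2)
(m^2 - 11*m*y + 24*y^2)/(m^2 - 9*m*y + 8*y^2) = (-m + 3*y)/(-m + y)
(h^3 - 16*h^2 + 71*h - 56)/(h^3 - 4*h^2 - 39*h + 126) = (h^2 - 9*h + 8)/(h^2 + 3*h - 18)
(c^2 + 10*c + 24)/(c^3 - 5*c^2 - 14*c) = (c^2 + 10*c + 24)/(c*(c^2 - 5*c - 14))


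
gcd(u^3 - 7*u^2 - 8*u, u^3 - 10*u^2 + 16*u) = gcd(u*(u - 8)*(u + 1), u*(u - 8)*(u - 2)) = u^2 - 8*u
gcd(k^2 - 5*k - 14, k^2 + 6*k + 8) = k + 2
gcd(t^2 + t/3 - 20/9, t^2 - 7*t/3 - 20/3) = t + 5/3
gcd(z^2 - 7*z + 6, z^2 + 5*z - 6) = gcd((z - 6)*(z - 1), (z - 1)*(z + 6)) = z - 1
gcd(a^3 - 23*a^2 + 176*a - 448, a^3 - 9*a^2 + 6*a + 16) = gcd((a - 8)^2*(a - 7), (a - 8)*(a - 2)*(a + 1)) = a - 8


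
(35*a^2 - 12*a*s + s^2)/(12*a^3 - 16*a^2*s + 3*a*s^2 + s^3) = (35*a^2 - 12*a*s + s^2)/(12*a^3 - 16*a^2*s + 3*a*s^2 + s^3)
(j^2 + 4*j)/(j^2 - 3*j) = (j + 4)/(j - 3)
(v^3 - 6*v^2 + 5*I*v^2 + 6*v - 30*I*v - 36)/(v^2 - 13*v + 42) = (v^2 + 5*I*v + 6)/(v - 7)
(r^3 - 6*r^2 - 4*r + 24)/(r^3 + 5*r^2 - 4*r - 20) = (r - 6)/(r + 5)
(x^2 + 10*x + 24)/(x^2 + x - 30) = (x + 4)/(x - 5)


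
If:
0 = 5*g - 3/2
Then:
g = 3/10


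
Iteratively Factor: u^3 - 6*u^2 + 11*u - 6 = (u - 1)*(u^2 - 5*u + 6) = (u - 3)*(u - 1)*(u - 2)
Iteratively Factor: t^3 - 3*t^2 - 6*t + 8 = (t - 1)*(t^2 - 2*t - 8) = (t - 4)*(t - 1)*(t + 2)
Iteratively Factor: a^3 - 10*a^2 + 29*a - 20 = (a - 1)*(a^2 - 9*a + 20) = (a - 4)*(a - 1)*(a - 5)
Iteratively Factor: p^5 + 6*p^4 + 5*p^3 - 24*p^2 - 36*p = (p)*(p^4 + 6*p^3 + 5*p^2 - 24*p - 36) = p*(p + 2)*(p^3 + 4*p^2 - 3*p - 18) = p*(p + 2)*(p + 3)*(p^2 + p - 6) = p*(p + 2)*(p + 3)^2*(p - 2)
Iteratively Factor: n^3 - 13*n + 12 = (n - 1)*(n^2 + n - 12) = (n - 3)*(n - 1)*(n + 4)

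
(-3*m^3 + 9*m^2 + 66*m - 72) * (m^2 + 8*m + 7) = -3*m^5 - 15*m^4 + 117*m^3 + 519*m^2 - 114*m - 504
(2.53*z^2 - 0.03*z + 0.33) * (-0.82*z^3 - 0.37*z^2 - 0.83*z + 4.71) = -2.0746*z^5 - 0.9115*z^4 - 2.3594*z^3 + 11.8191*z^2 - 0.4152*z + 1.5543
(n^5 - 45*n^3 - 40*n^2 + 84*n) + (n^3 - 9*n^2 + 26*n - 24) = n^5 - 44*n^3 - 49*n^2 + 110*n - 24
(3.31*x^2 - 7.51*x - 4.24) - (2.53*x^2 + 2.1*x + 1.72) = 0.78*x^2 - 9.61*x - 5.96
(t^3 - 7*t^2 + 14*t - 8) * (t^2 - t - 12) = t^5 - 8*t^4 + 9*t^3 + 62*t^2 - 160*t + 96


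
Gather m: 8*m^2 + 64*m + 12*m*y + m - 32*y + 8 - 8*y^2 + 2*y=8*m^2 + m*(12*y + 65) - 8*y^2 - 30*y + 8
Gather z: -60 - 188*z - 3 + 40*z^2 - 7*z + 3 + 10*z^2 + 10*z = 50*z^2 - 185*z - 60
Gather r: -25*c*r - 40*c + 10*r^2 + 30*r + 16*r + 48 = -40*c + 10*r^2 + r*(46 - 25*c) + 48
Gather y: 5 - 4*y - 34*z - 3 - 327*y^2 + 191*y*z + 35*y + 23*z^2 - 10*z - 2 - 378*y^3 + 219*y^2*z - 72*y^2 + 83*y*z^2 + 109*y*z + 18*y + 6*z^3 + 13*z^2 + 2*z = -378*y^3 + y^2*(219*z - 399) + y*(83*z^2 + 300*z + 49) + 6*z^3 + 36*z^2 - 42*z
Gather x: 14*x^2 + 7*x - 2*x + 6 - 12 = 14*x^2 + 5*x - 6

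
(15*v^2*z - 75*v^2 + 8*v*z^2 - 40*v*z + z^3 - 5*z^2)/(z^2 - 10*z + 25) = (15*v^2 + 8*v*z + z^2)/(z - 5)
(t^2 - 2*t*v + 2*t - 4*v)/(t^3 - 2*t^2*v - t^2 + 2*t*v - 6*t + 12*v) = 1/(t - 3)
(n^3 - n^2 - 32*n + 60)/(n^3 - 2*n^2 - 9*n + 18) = (n^2 + n - 30)/(n^2 - 9)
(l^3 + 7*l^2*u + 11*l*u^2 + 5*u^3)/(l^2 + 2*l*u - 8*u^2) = (l^3 + 7*l^2*u + 11*l*u^2 + 5*u^3)/(l^2 + 2*l*u - 8*u^2)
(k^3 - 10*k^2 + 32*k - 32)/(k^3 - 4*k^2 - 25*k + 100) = (k^2 - 6*k + 8)/(k^2 - 25)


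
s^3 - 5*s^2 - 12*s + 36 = (s - 6)*(s - 2)*(s + 3)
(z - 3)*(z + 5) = z^2 + 2*z - 15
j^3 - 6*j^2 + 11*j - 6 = (j - 3)*(j - 2)*(j - 1)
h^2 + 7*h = h*(h + 7)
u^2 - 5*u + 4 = (u - 4)*(u - 1)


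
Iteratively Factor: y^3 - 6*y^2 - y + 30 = (y - 3)*(y^2 - 3*y - 10) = (y - 3)*(y + 2)*(y - 5)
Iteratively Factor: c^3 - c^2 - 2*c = (c + 1)*(c^2 - 2*c) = (c - 2)*(c + 1)*(c)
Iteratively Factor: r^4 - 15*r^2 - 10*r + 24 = (r + 3)*(r^3 - 3*r^2 - 6*r + 8) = (r - 4)*(r + 3)*(r^2 + r - 2) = (r - 4)*(r + 2)*(r + 3)*(r - 1)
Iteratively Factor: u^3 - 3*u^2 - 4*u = (u - 4)*(u^2 + u) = (u - 4)*(u + 1)*(u)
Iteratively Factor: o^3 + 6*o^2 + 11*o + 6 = (o + 3)*(o^2 + 3*o + 2) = (o + 2)*(o + 3)*(o + 1)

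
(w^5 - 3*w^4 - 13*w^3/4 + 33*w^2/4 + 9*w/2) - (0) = w^5 - 3*w^4 - 13*w^3/4 + 33*w^2/4 + 9*w/2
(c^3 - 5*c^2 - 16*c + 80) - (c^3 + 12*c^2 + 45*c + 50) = -17*c^2 - 61*c + 30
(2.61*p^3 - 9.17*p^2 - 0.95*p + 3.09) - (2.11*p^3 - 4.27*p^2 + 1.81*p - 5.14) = 0.5*p^3 - 4.9*p^2 - 2.76*p + 8.23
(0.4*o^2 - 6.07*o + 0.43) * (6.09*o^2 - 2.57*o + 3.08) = 2.436*o^4 - 37.9943*o^3 + 19.4506*o^2 - 19.8007*o + 1.3244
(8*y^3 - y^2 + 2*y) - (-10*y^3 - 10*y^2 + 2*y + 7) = 18*y^3 + 9*y^2 - 7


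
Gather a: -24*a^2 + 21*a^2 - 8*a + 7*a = -3*a^2 - a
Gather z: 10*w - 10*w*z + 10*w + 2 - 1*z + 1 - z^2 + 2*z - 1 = 20*w - z^2 + z*(1 - 10*w) + 2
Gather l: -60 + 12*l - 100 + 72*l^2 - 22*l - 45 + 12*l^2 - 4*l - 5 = 84*l^2 - 14*l - 210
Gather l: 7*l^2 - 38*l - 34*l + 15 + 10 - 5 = 7*l^2 - 72*l + 20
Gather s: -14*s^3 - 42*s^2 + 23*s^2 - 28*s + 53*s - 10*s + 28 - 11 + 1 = -14*s^3 - 19*s^2 + 15*s + 18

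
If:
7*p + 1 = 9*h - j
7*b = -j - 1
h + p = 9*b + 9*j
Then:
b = -16*p/479 - 81/479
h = 385*p/479 + 63/479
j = 112*p/479 + 88/479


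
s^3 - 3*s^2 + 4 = (s - 2)^2*(s + 1)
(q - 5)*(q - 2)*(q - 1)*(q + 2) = q^4 - 6*q^3 + q^2 + 24*q - 20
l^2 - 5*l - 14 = (l - 7)*(l + 2)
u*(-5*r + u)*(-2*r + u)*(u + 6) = 10*r^2*u^2 + 60*r^2*u - 7*r*u^3 - 42*r*u^2 + u^4 + 6*u^3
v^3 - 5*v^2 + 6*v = v*(v - 3)*(v - 2)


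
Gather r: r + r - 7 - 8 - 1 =2*r - 16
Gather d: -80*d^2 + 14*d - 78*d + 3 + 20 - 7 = -80*d^2 - 64*d + 16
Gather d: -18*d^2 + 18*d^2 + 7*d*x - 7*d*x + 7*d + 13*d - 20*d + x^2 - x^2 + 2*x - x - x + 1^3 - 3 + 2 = 0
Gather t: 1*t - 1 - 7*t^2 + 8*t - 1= -7*t^2 + 9*t - 2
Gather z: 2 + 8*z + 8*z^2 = 8*z^2 + 8*z + 2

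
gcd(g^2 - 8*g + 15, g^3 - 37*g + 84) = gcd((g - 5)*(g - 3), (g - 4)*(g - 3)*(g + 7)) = g - 3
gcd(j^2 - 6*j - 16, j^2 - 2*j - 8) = j + 2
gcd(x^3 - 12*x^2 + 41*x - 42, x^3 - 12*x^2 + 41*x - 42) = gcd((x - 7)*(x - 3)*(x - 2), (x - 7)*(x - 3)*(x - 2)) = x^3 - 12*x^2 + 41*x - 42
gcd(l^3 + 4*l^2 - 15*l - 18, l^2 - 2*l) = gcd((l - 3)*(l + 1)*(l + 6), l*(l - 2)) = 1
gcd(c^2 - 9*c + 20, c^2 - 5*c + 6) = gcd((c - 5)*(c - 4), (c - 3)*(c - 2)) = 1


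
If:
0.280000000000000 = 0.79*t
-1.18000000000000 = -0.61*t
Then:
No Solution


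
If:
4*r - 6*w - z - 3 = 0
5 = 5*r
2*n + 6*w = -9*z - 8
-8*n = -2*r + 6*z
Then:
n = 35/26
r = 1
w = 16/39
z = -19/13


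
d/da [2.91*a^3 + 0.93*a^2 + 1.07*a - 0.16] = 8.73*a^2 + 1.86*a + 1.07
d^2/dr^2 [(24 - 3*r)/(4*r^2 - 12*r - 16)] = 3*((r - 8)*(2*r - 3)^2 + (3*r - 11)*(-r^2 + 3*r + 4))/(2*(-r^2 + 3*r + 4)^3)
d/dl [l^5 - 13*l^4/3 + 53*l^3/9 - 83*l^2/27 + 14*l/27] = 5*l^4 - 52*l^3/3 + 53*l^2/3 - 166*l/27 + 14/27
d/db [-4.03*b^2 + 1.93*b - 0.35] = 1.93 - 8.06*b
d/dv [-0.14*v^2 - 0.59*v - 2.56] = -0.28*v - 0.59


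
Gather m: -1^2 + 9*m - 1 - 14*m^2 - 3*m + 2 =-14*m^2 + 6*m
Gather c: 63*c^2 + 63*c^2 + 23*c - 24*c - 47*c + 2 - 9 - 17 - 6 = 126*c^2 - 48*c - 30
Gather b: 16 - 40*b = 16 - 40*b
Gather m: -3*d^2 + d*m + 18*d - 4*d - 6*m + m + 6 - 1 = -3*d^2 + 14*d + m*(d - 5) + 5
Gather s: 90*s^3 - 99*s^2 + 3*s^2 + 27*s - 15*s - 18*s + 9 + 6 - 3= 90*s^3 - 96*s^2 - 6*s + 12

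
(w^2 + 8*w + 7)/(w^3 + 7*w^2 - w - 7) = 1/(w - 1)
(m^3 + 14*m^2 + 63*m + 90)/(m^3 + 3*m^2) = 1 + 11/m + 30/m^2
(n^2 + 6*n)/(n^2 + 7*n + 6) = n/(n + 1)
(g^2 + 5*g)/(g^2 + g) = (g + 5)/(g + 1)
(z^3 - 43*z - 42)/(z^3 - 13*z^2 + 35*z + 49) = (z + 6)/(z - 7)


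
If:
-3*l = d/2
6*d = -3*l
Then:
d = 0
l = 0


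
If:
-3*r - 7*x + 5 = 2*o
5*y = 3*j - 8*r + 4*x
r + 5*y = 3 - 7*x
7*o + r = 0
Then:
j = 230*y/21 + 58/21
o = -5*y/12 - 1/6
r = 35*y/12 + 7/6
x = 11/42 - 95*y/84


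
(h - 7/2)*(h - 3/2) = h^2 - 5*h + 21/4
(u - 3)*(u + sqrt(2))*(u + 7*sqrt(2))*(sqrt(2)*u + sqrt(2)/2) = sqrt(2)*u^4 - 5*sqrt(2)*u^3/2 + 16*u^3 - 40*u^2 + 25*sqrt(2)*u^2/2 - 35*sqrt(2)*u - 24*u - 21*sqrt(2)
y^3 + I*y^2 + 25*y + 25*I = (y - 5*I)*(y + I)*(y + 5*I)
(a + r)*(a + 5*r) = a^2 + 6*a*r + 5*r^2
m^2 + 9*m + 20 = (m + 4)*(m + 5)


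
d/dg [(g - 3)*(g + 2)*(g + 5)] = 3*g^2 + 8*g - 11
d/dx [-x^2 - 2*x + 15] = -2*x - 2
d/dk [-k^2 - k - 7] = -2*k - 1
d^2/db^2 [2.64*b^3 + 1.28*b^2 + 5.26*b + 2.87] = 15.84*b + 2.56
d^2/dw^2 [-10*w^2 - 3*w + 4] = -20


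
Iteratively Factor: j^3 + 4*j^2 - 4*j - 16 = (j - 2)*(j^2 + 6*j + 8) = (j - 2)*(j + 2)*(j + 4)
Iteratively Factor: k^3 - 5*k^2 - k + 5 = (k + 1)*(k^2 - 6*k + 5) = (k - 5)*(k + 1)*(k - 1)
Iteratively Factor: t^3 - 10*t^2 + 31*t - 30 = (t - 5)*(t^2 - 5*t + 6) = (t - 5)*(t - 2)*(t - 3)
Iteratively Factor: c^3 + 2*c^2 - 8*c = (c - 2)*(c^2 + 4*c) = c*(c - 2)*(c + 4)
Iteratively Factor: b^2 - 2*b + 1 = (b - 1)*(b - 1)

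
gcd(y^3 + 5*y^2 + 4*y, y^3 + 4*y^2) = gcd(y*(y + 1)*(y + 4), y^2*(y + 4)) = y^2 + 4*y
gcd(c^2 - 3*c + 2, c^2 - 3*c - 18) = 1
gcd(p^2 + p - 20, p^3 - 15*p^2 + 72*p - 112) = p - 4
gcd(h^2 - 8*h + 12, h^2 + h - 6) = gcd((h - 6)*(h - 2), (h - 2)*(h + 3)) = h - 2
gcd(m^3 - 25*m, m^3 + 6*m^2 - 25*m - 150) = m^2 - 25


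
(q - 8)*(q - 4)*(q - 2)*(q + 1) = q^4 - 13*q^3 + 42*q^2 - 8*q - 64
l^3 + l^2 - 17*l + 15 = (l - 3)*(l - 1)*(l + 5)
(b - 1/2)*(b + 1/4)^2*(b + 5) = b^4 + 5*b^3 - 3*b^2/16 - 31*b/32 - 5/32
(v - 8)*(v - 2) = v^2 - 10*v + 16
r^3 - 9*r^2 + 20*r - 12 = (r - 6)*(r - 2)*(r - 1)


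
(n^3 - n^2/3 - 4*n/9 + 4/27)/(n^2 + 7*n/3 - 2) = (n^2 + n/3 - 2/9)/(n + 3)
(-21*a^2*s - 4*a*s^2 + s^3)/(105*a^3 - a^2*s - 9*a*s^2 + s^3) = s/(-5*a + s)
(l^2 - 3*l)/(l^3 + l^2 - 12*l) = 1/(l + 4)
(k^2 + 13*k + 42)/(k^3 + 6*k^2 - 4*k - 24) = (k + 7)/(k^2 - 4)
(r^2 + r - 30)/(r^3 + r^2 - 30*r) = 1/r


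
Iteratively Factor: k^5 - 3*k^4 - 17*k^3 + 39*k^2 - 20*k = (k - 1)*(k^4 - 2*k^3 - 19*k^2 + 20*k) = (k - 5)*(k - 1)*(k^3 + 3*k^2 - 4*k) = (k - 5)*(k - 1)^2*(k^2 + 4*k) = k*(k - 5)*(k - 1)^2*(k + 4)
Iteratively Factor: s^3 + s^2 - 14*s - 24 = (s + 2)*(s^2 - s - 12) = (s + 2)*(s + 3)*(s - 4)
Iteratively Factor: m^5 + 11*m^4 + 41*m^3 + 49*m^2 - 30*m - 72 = (m + 3)*(m^4 + 8*m^3 + 17*m^2 - 2*m - 24) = (m + 2)*(m + 3)*(m^3 + 6*m^2 + 5*m - 12) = (m + 2)*(m + 3)*(m + 4)*(m^2 + 2*m - 3) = (m - 1)*(m + 2)*(m + 3)*(m + 4)*(m + 3)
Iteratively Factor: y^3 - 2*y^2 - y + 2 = (y - 1)*(y^2 - y - 2) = (y - 2)*(y - 1)*(y + 1)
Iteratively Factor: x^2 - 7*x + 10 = (x - 5)*(x - 2)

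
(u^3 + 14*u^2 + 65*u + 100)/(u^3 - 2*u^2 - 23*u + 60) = (u^2 + 9*u + 20)/(u^2 - 7*u + 12)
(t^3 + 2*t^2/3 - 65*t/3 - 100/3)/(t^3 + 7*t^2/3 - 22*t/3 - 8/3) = (3*t^2 - 10*t - 25)/(3*t^2 - 5*t - 2)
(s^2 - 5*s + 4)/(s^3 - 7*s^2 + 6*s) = (s - 4)/(s*(s - 6))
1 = 1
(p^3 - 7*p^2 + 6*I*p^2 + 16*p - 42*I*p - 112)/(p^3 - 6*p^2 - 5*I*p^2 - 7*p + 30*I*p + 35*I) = (p^2 + 6*I*p + 16)/(p^2 + p*(1 - 5*I) - 5*I)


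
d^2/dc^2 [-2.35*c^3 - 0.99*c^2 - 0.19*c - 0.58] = -14.1*c - 1.98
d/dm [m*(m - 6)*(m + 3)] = 3*m^2 - 6*m - 18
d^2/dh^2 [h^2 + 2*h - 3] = 2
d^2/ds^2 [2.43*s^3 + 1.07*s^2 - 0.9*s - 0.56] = 14.58*s + 2.14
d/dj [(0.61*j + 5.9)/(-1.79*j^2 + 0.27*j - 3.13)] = (1.0919*j^2 + 21.122*j - 3.5023)/(3.2041*j^4 - 0.9666*j^3 + 11.2783*j^2 - 1.6902*j + 9.7969)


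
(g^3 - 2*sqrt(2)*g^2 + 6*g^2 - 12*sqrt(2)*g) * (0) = 0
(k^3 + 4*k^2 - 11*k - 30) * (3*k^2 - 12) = 3*k^5 + 12*k^4 - 45*k^3 - 138*k^2 + 132*k + 360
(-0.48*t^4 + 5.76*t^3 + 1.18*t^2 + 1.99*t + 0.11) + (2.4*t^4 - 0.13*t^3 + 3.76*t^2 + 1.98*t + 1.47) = 1.92*t^4 + 5.63*t^3 + 4.94*t^2 + 3.97*t + 1.58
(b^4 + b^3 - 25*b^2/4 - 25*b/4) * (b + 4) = b^5 + 5*b^4 - 9*b^3/4 - 125*b^2/4 - 25*b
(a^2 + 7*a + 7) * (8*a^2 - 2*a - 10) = 8*a^4 + 54*a^3 + 32*a^2 - 84*a - 70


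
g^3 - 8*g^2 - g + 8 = (g - 8)*(g - 1)*(g + 1)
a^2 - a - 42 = (a - 7)*(a + 6)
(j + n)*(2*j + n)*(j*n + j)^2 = 2*j^4*n^2 + 4*j^4*n + 2*j^4 + 3*j^3*n^3 + 6*j^3*n^2 + 3*j^3*n + j^2*n^4 + 2*j^2*n^3 + j^2*n^2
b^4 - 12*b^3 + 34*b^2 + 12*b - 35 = (b - 7)*(b - 5)*(b - 1)*(b + 1)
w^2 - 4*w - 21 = (w - 7)*(w + 3)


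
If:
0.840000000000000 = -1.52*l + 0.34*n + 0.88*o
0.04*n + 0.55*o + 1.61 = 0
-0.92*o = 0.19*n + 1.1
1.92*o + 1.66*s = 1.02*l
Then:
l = 0.10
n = 12.94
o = -3.87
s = 4.54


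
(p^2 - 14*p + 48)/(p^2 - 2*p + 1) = (p^2 - 14*p + 48)/(p^2 - 2*p + 1)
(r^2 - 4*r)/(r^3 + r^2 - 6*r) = (r - 4)/(r^2 + r - 6)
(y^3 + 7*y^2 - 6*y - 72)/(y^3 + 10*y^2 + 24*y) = (y - 3)/y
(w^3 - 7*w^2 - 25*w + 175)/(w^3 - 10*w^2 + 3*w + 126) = (w^2 - 25)/(w^2 - 3*w - 18)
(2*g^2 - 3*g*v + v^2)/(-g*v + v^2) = (-2*g + v)/v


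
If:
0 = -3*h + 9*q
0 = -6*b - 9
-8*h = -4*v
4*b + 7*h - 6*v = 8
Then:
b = -3/2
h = -14/5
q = -14/15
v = -28/5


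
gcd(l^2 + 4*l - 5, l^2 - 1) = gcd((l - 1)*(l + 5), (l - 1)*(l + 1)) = l - 1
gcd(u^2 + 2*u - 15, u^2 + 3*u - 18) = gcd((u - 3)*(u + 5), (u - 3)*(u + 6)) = u - 3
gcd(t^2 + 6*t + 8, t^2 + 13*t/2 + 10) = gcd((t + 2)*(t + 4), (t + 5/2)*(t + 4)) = t + 4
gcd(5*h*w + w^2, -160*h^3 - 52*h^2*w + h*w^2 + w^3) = 5*h + w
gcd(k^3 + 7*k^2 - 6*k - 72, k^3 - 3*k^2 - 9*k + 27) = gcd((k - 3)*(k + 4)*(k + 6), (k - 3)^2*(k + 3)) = k - 3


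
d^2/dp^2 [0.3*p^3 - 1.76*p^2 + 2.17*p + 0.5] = 1.8*p - 3.52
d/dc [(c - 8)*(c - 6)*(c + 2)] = 3*c^2 - 24*c + 20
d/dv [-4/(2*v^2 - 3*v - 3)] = 4*(4*v - 3)/(-2*v^2 + 3*v + 3)^2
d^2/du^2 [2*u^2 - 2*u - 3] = 4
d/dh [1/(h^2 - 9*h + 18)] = (9 - 2*h)/(h^2 - 9*h + 18)^2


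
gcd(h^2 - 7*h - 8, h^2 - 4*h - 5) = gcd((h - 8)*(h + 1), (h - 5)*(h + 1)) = h + 1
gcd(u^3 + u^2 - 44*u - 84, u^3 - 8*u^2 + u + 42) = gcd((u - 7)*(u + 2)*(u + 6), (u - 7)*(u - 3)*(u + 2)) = u^2 - 5*u - 14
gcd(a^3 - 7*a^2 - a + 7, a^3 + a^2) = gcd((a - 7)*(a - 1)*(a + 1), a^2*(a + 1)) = a + 1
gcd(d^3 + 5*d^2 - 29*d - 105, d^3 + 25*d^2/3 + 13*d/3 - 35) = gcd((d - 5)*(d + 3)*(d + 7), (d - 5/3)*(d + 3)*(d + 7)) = d^2 + 10*d + 21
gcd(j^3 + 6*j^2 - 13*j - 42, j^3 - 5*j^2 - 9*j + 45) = j - 3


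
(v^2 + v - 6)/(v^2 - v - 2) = (v + 3)/(v + 1)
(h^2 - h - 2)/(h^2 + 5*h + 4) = (h - 2)/(h + 4)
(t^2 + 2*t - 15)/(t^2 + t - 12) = (t + 5)/(t + 4)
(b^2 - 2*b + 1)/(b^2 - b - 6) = (-b^2 + 2*b - 1)/(-b^2 + b + 6)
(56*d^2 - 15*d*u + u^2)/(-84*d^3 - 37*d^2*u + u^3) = (-8*d + u)/(12*d^2 + 7*d*u + u^2)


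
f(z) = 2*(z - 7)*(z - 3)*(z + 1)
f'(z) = 2*(z - 7)*(z - 3) + 2*(z - 7)*(z + 1) + 2*(z - 3)*(z + 1) = 6*z^2 - 36*z + 22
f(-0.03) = 41.32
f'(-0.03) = 23.09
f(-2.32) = -130.90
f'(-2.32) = 137.81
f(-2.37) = -137.87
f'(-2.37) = 141.02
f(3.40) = -12.67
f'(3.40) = -31.04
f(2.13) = 26.52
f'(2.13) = -27.46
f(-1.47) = -35.59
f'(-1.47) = 87.89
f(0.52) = 48.85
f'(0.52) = 4.90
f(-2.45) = -149.36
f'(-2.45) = 146.22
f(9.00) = 240.00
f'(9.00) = 184.00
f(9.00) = 240.00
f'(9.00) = 184.00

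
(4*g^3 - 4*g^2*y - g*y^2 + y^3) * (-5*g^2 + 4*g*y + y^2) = -20*g^5 + 36*g^4*y - 7*g^3*y^2 - 13*g^2*y^3 + 3*g*y^4 + y^5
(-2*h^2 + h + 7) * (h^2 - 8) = -2*h^4 + h^3 + 23*h^2 - 8*h - 56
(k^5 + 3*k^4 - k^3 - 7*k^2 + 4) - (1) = k^5 + 3*k^4 - k^3 - 7*k^2 + 3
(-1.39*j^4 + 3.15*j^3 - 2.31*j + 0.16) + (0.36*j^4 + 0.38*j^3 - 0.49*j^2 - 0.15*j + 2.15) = -1.03*j^4 + 3.53*j^3 - 0.49*j^2 - 2.46*j + 2.31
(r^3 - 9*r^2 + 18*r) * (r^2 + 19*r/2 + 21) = r^5 + r^4/2 - 93*r^3/2 - 18*r^2 + 378*r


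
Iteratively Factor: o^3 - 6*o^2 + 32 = (o - 4)*(o^2 - 2*o - 8) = (o - 4)^2*(o + 2)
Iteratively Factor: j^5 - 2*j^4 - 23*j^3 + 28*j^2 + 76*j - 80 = (j + 4)*(j^4 - 6*j^3 + j^2 + 24*j - 20) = (j + 2)*(j + 4)*(j^3 - 8*j^2 + 17*j - 10) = (j - 5)*(j + 2)*(j + 4)*(j^2 - 3*j + 2) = (j - 5)*(j - 1)*(j + 2)*(j + 4)*(j - 2)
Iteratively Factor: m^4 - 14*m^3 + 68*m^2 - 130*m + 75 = (m - 3)*(m^3 - 11*m^2 + 35*m - 25) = (m - 5)*(m - 3)*(m^2 - 6*m + 5) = (m - 5)*(m - 3)*(m - 1)*(m - 5)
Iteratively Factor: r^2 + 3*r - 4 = (r - 1)*(r + 4)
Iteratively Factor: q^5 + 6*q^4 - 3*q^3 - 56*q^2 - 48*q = (q)*(q^4 + 6*q^3 - 3*q^2 - 56*q - 48) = q*(q + 1)*(q^3 + 5*q^2 - 8*q - 48) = q*(q - 3)*(q + 1)*(q^2 + 8*q + 16) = q*(q - 3)*(q + 1)*(q + 4)*(q + 4)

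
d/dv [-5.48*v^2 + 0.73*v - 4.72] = 0.73 - 10.96*v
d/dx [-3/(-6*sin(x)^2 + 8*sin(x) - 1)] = 12*(2 - 3*sin(x))*cos(x)/(6*sin(x)^2 - 8*sin(x) + 1)^2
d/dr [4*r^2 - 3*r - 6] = 8*r - 3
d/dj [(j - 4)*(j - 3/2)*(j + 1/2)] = 3*j^2 - 10*j + 13/4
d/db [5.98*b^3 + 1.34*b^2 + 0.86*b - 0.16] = 17.94*b^2 + 2.68*b + 0.86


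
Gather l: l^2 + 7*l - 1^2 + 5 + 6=l^2 + 7*l + 10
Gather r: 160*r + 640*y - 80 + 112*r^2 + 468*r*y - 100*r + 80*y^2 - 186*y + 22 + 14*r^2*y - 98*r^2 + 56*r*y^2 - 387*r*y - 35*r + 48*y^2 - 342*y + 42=r^2*(14*y + 14) + r*(56*y^2 + 81*y + 25) + 128*y^2 + 112*y - 16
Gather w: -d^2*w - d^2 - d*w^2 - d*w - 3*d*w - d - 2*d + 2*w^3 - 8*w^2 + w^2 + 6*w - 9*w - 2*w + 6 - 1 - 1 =-d^2 - 3*d + 2*w^3 + w^2*(-d - 7) + w*(-d^2 - 4*d - 5) + 4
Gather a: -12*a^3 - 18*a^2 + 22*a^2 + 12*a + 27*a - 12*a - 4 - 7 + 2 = -12*a^3 + 4*a^2 + 27*a - 9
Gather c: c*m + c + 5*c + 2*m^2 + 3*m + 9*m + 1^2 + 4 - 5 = c*(m + 6) + 2*m^2 + 12*m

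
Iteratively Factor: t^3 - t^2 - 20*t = (t + 4)*(t^2 - 5*t) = t*(t + 4)*(t - 5)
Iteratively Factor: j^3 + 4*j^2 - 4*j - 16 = (j - 2)*(j^2 + 6*j + 8) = (j - 2)*(j + 2)*(j + 4)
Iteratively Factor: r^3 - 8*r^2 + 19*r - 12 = (r - 1)*(r^2 - 7*r + 12) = (r - 3)*(r - 1)*(r - 4)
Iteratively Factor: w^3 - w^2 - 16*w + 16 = (w - 4)*(w^2 + 3*w - 4) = (w - 4)*(w + 4)*(w - 1)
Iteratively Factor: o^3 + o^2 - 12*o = (o)*(o^2 + o - 12) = o*(o + 4)*(o - 3)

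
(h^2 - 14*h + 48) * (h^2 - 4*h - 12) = h^4 - 18*h^3 + 92*h^2 - 24*h - 576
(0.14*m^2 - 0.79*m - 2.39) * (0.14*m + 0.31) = 0.0196*m^3 - 0.0672*m^2 - 0.5795*m - 0.7409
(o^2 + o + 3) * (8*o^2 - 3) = 8*o^4 + 8*o^3 + 21*o^2 - 3*o - 9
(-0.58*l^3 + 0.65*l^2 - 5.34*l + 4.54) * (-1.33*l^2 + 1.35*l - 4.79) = 0.7714*l^5 - 1.6475*l^4 + 10.7579*l^3 - 16.3607*l^2 + 31.7076*l - 21.7466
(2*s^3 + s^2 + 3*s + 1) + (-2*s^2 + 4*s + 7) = 2*s^3 - s^2 + 7*s + 8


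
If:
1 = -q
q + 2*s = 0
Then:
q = -1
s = 1/2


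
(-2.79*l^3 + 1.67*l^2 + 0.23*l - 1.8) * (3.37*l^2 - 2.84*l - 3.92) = -9.4023*l^5 + 13.5515*l^4 + 6.9691*l^3 - 13.2656*l^2 + 4.2104*l + 7.056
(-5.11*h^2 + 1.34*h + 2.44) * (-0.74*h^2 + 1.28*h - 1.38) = 3.7814*h^4 - 7.5324*h^3 + 6.9614*h^2 + 1.274*h - 3.3672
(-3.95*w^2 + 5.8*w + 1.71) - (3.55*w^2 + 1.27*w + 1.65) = -7.5*w^2 + 4.53*w + 0.0600000000000001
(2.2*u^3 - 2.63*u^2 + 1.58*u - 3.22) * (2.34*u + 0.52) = 5.148*u^4 - 5.0102*u^3 + 2.3296*u^2 - 6.7132*u - 1.6744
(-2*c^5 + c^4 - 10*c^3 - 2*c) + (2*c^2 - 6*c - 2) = -2*c^5 + c^4 - 10*c^3 + 2*c^2 - 8*c - 2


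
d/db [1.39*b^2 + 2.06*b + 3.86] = 2.78*b + 2.06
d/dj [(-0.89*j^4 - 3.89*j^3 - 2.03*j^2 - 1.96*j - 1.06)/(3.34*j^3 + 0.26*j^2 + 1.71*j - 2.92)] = (-2.9726*j^6 - 0.462799999999994*j^5 + 1.2031*j^4 + 10.1842*j^3 + 41.7359*j^2 + 12.4064*j + 7.5358)/(11.1556*j^6 + 1.7368*j^5 + 11.4904*j^4 - 18.6164*j^3 + 1.4057*j^2 - 9.9864*j + 8.5264)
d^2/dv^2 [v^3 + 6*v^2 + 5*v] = 6*v + 12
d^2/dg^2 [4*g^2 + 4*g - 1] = 8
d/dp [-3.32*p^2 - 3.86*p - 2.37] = -6.64*p - 3.86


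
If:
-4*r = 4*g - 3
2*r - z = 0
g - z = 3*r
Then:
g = 5/8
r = 1/8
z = 1/4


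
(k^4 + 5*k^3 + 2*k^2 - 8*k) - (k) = k^4 + 5*k^3 + 2*k^2 - 9*k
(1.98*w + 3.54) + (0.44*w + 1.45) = 2.42*w + 4.99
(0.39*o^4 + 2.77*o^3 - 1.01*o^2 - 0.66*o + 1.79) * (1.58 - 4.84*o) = -1.8876*o^5 - 12.7906*o^4 + 9.265*o^3 + 1.5986*o^2 - 9.7064*o + 2.8282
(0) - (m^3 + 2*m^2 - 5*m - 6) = -m^3 - 2*m^2 + 5*m + 6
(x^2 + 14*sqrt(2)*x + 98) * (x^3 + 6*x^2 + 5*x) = x^5 + 6*x^4 + 14*sqrt(2)*x^4 + 103*x^3 + 84*sqrt(2)*x^3 + 70*sqrt(2)*x^2 + 588*x^2 + 490*x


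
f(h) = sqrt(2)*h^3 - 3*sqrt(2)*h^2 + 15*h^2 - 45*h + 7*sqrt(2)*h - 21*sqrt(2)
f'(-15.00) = 596.77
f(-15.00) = -1855.76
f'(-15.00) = 596.77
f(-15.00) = -1855.76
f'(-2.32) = -62.18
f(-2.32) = 91.98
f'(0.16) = -31.55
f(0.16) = -35.03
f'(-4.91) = -38.46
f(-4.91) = 234.58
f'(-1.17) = -54.46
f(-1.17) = 23.83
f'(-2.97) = -61.58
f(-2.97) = 132.39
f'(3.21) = 77.68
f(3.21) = 15.25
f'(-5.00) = -36.61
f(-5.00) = 237.96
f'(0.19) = -30.86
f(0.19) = -35.97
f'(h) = 3*sqrt(2)*h^2 - 6*sqrt(2)*h + 30*h - 45 + 7*sqrt(2)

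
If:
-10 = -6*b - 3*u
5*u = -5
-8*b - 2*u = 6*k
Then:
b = 13/6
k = -23/9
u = -1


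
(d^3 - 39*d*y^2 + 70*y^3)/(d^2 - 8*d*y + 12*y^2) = (-d^2 - 2*d*y + 35*y^2)/(-d + 6*y)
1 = 1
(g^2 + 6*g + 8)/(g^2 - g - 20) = (g + 2)/(g - 5)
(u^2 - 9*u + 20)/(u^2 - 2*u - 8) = (u - 5)/(u + 2)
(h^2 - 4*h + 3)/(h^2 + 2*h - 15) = (h - 1)/(h + 5)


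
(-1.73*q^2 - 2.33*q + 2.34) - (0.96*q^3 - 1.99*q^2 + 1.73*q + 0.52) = -0.96*q^3 + 0.26*q^2 - 4.06*q + 1.82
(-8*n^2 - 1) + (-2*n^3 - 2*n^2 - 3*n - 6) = -2*n^3 - 10*n^2 - 3*n - 7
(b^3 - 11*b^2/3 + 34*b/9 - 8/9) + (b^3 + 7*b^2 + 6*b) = 2*b^3 + 10*b^2/3 + 88*b/9 - 8/9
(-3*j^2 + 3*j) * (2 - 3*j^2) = 9*j^4 - 9*j^3 - 6*j^2 + 6*j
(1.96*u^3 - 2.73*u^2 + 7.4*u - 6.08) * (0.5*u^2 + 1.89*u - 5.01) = 0.98*u^5 + 2.3394*u^4 - 11.2793*u^3 + 24.6233*u^2 - 48.5652*u + 30.4608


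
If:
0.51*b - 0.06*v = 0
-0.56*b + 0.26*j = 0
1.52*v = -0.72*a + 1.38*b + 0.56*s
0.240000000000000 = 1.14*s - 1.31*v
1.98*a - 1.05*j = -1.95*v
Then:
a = -0.98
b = 0.14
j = 0.29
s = 1.54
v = 1.16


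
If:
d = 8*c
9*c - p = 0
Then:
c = p/9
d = 8*p/9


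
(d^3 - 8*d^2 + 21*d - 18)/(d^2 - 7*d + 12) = (d^2 - 5*d + 6)/(d - 4)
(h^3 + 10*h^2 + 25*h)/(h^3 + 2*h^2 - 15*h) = (h + 5)/(h - 3)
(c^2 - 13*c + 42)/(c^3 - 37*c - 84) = (c - 6)/(c^2 + 7*c + 12)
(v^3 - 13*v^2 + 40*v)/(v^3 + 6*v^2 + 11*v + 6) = v*(v^2 - 13*v + 40)/(v^3 + 6*v^2 + 11*v + 6)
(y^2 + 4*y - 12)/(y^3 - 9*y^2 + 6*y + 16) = (y + 6)/(y^2 - 7*y - 8)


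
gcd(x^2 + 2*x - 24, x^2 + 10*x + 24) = x + 6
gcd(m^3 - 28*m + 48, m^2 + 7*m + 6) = m + 6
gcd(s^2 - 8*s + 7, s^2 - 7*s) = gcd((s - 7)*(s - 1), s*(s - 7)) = s - 7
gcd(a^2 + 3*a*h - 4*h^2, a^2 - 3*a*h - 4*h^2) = 1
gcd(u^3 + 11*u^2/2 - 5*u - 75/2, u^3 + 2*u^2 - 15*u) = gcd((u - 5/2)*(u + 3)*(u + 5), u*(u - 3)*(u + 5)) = u + 5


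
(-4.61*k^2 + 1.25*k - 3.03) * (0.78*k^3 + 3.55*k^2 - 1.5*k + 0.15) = -3.5958*k^5 - 15.3905*k^4 + 8.9891*k^3 - 13.323*k^2 + 4.7325*k - 0.4545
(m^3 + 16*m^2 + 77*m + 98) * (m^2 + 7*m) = m^5 + 23*m^4 + 189*m^3 + 637*m^2 + 686*m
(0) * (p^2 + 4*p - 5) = 0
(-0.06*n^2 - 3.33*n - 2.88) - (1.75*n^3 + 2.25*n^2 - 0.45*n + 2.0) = -1.75*n^3 - 2.31*n^2 - 2.88*n - 4.88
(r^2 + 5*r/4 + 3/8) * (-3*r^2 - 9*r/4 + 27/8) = -3*r^4 - 6*r^3 - 9*r^2/16 + 27*r/8 + 81/64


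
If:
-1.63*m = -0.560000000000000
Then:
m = 0.34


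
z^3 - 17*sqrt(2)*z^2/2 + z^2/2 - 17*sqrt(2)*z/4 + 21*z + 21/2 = (z + 1/2)*(z - 7*sqrt(2))*(z - 3*sqrt(2)/2)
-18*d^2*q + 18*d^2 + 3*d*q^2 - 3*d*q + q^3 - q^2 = (-3*d + q)*(6*d + q)*(q - 1)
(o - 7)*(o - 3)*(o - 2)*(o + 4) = o^4 - 8*o^3 - 7*o^2 + 122*o - 168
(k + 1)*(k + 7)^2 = k^3 + 15*k^2 + 63*k + 49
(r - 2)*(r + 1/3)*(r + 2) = r^3 + r^2/3 - 4*r - 4/3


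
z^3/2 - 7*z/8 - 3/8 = (z/2 + 1/4)*(z - 3/2)*(z + 1)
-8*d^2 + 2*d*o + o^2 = (-2*d + o)*(4*d + o)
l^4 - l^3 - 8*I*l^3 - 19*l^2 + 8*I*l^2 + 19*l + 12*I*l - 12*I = (l - 1)*(l - 4*I)*(l - 3*I)*(l - I)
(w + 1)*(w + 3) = w^2 + 4*w + 3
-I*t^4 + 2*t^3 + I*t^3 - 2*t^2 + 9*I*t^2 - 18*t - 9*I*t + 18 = (t - 3)*(t + 3)*(t + 2*I)*(-I*t + I)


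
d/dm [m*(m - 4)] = 2*m - 4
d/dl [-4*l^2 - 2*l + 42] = -8*l - 2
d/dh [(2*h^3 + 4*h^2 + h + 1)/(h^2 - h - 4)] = (2*h^4 - 4*h^3 - 29*h^2 - 34*h - 3)/(h^4 - 2*h^3 - 7*h^2 + 8*h + 16)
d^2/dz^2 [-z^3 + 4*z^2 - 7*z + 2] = 8 - 6*z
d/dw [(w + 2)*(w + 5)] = 2*w + 7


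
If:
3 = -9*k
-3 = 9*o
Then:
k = -1/3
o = -1/3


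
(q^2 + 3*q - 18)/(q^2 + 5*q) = (q^2 + 3*q - 18)/(q*(q + 5))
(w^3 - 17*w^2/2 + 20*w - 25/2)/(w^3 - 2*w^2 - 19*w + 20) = (w - 5/2)/(w + 4)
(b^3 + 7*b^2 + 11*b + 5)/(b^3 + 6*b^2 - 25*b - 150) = (b^2 + 2*b + 1)/(b^2 + b - 30)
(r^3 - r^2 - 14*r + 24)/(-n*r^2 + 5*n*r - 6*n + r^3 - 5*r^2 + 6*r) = (r + 4)/(-n + r)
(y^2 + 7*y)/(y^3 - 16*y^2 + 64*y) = (y + 7)/(y^2 - 16*y + 64)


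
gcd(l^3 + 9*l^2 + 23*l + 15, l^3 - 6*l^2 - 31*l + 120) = l + 5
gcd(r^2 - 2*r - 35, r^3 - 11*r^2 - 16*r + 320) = r + 5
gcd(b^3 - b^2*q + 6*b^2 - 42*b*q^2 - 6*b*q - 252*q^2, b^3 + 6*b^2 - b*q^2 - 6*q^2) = b + 6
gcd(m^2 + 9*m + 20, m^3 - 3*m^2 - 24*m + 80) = m + 5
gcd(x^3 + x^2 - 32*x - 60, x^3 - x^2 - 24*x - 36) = x^2 - 4*x - 12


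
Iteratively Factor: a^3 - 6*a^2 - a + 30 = (a + 2)*(a^2 - 8*a + 15) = (a - 5)*(a + 2)*(a - 3)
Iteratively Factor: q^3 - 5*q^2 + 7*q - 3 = (q - 1)*(q^2 - 4*q + 3) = (q - 3)*(q - 1)*(q - 1)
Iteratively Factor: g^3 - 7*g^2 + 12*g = (g - 4)*(g^2 - 3*g) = (g - 4)*(g - 3)*(g)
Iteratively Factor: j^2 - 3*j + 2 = (j - 1)*(j - 2)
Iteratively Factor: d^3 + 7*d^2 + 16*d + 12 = (d + 2)*(d^2 + 5*d + 6) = (d + 2)^2*(d + 3)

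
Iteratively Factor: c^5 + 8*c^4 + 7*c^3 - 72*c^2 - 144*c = (c + 4)*(c^4 + 4*c^3 - 9*c^2 - 36*c) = (c - 3)*(c + 4)*(c^3 + 7*c^2 + 12*c) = (c - 3)*(c + 3)*(c + 4)*(c^2 + 4*c) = (c - 3)*(c + 3)*(c + 4)^2*(c)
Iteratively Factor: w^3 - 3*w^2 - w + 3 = (w - 3)*(w^2 - 1) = (w - 3)*(w - 1)*(w + 1)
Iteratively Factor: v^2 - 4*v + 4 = (v - 2)*(v - 2)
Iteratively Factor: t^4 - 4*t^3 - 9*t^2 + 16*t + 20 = (t + 2)*(t^3 - 6*t^2 + 3*t + 10) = (t - 5)*(t + 2)*(t^2 - t - 2) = (t - 5)*(t + 1)*(t + 2)*(t - 2)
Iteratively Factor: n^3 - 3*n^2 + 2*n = (n - 1)*(n^2 - 2*n) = n*(n - 1)*(n - 2)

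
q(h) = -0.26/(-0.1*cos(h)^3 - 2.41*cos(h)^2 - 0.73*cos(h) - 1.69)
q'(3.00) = -0.01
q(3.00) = 0.08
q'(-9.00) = 0.04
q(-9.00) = 0.09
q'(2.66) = -0.05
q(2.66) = 0.09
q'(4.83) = -0.10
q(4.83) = 0.14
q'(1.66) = 0.03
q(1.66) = 0.16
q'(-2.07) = 0.10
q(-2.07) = 0.14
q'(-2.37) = 0.08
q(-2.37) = 0.11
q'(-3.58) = -0.04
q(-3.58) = 0.09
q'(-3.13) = 0.00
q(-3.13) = 0.08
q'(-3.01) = 0.01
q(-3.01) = 0.08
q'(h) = -0.26*(-0.3*sin(h)*cos(h)^2 - 4.82*sin(h)*cos(h) - 0.73*sin(h))/(-0.1*cos(h)^3 - 2.41*cos(h)^2 - 0.73*cos(h) - 1.69)^2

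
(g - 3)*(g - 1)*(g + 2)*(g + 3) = g^4 + g^3 - 11*g^2 - 9*g + 18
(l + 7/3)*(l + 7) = l^2 + 28*l/3 + 49/3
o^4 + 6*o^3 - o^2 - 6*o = o*(o - 1)*(o + 1)*(o + 6)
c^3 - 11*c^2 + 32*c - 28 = (c - 7)*(c - 2)^2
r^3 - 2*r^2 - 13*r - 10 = (r - 5)*(r + 1)*(r + 2)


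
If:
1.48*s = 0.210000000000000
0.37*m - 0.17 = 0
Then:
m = 0.46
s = 0.14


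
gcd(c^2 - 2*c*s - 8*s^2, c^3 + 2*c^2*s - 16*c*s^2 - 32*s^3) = -c^2 + 2*c*s + 8*s^2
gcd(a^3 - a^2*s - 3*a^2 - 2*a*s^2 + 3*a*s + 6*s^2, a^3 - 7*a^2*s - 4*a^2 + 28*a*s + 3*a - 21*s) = a - 3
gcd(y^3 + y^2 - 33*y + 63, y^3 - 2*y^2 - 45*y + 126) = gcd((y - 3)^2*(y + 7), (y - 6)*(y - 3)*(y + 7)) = y^2 + 4*y - 21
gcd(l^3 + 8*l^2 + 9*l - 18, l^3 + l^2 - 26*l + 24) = l^2 + 5*l - 6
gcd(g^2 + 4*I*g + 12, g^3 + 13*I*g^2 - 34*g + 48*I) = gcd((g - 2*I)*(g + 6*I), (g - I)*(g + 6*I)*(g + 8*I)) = g + 6*I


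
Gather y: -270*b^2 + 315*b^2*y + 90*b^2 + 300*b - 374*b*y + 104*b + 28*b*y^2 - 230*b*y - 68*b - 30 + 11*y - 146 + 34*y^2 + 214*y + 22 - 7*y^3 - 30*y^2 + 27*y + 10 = -180*b^2 + 336*b - 7*y^3 + y^2*(28*b + 4) + y*(315*b^2 - 604*b + 252) - 144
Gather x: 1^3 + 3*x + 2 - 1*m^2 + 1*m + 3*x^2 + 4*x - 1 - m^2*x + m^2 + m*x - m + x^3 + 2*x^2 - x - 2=x^3 + 5*x^2 + x*(-m^2 + m + 6)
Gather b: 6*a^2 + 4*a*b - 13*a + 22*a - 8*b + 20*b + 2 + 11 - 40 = 6*a^2 + 9*a + b*(4*a + 12) - 27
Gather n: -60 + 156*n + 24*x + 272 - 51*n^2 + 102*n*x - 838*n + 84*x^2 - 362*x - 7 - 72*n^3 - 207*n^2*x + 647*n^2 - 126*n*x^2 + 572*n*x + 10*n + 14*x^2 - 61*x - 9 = -72*n^3 + n^2*(596 - 207*x) + n*(-126*x^2 + 674*x - 672) + 98*x^2 - 399*x + 196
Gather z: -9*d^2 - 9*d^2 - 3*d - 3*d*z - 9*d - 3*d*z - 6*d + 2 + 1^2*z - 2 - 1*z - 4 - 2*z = -18*d^2 - 18*d + z*(-6*d - 2) - 4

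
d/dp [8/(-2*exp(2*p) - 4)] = 8*exp(2*p)/(exp(2*p) + 2)^2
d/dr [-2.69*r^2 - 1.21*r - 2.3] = -5.38*r - 1.21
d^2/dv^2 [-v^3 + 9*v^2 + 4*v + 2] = 18 - 6*v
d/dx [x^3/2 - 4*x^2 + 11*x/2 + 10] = 3*x^2/2 - 8*x + 11/2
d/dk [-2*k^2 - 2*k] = -4*k - 2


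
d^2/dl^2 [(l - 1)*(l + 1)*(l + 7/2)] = 6*l + 7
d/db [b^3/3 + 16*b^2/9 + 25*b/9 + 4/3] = b^2 + 32*b/9 + 25/9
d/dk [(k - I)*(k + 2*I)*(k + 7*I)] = 3*k^2 + 16*I*k - 5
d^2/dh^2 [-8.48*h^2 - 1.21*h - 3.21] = -16.9600000000000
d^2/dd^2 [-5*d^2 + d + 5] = -10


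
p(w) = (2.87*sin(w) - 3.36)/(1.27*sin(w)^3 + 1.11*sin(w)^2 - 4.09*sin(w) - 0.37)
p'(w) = (2.87*sin(w) - 3.36)*(-3.81*sin(w)^2*cos(w) - 2.22*sin(w)*cos(w) + 4.09*cos(w))/(1.27*sin(w)^3 + 1.11*sin(w)^2 - 4.09*sin(w) - 0.37)^2 + 2.87*cos(w)/(1.27*sin(w)^3 + 1.11*sin(w)^2 - 4.09*sin(w) - 0.37) = (-7.2898*sin(w)^3 + 9.6159*sin(w)^2 + 7.4592*sin(w) - 14.8043)*cos(w)/(1.6129*sin(w)^6 + 2.8194*sin(w)^5 - 9.1565*sin(w)^4 - 10.0196*sin(w)^3 + 15.9067*sin(w)^2 + 3.0266*sin(w) + 0.1369)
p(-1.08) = -1.82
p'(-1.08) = -0.40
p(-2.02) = -1.81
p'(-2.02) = 0.34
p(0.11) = 3.79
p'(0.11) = -21.34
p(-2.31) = -2.00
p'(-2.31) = 1.08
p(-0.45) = -3.04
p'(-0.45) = -6.14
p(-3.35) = 2.39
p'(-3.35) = 9.43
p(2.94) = 2.46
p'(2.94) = 9.89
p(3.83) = -2.20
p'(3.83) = 1.93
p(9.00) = 1.22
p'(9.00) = 3.06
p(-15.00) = -2.17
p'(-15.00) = 1.78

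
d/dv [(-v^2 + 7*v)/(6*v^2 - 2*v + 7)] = (-40*v^2 - 14*v + 49)/(36*v^4 - 24*v^3 + 88*v^2 - 28*v + 49)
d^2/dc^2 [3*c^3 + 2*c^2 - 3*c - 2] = 18*c + 4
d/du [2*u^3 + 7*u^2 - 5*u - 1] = 6*u^2 + 14*u - 5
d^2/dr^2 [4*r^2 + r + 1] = 8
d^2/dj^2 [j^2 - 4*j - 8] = 2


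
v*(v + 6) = v^2 + 6*v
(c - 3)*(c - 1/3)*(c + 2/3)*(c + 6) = c^4 + 10*c^3/3 - 155*c^2/9 - 20*c/3 + 4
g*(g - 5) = g^2 - 5*g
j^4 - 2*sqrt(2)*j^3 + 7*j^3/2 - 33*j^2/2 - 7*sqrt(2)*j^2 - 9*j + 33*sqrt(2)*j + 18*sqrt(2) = (j - 3)*(j + 1/2)*(j + 6)*(j - 2*sqrt(2))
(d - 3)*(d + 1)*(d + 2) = d^3 - 7*d - 6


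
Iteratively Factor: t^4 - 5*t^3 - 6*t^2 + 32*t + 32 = (t - 4)*(t^3 - t^2 - 10*t - 8) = (t - 4)*(t + 2)*(t^2 - 3*t - 4) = (t - 4)*(t + 1)*(t + 2)*(t - 4)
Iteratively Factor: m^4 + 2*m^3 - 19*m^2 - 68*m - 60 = (m + 2)*(m^3 - 19*m - 30) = (m - 5)*(m + 2)*(m^2 + 5*m + 6) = (m - 5)*(m + 2)*(m + 3)*(m + 2)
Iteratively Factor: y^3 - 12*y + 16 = (y - 2)*(y^2 + 2*y - 8) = (y - 2)^2*(y + 4)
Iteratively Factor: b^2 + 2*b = (b + 2)*(b)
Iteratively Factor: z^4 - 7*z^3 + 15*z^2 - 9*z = (z - 1)*(z^3 - 6*z^2 + 9*z) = z*(z - 1)*(z^2 - 6*z + 9) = z*(z - 3)*(z - 1)*(z - 3)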